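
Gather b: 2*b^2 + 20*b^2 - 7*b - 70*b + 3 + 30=22*b^2 - 77*b + 33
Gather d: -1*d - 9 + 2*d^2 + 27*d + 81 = 2*d^2 + 26*d + 72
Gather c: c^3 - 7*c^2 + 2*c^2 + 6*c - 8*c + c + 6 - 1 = c^3 - 5*c^2 - c + 5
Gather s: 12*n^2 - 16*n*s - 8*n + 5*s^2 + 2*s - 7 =12*n^2 - 8*n + 5*s^2 + s*(2 - 16*n) - 7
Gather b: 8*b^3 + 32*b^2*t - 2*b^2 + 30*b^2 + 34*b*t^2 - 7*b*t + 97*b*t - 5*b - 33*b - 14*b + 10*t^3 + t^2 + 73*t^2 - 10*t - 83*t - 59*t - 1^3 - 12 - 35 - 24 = 8*b^3 + b^2*(32*t + 28) + b*(34*t^2 + 90*t - 52) + 10*t^3 + 74*t^2 - 152*t - 72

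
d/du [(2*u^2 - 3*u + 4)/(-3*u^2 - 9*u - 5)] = (-27*u^2 + 4*u + 51)/(9*u^4 + 54*u^3 + 111*u^2 + 90*u + 25)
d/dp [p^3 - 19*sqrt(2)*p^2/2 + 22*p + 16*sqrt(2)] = 3*p^2 - 19*sqrt(2)*p + 22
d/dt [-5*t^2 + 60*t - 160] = 60 - 10*t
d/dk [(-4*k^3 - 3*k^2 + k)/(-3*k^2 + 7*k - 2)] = 2*(6*k^4 - 28*k^3 + 3*k^2 + 6*k - 1)/(9*k^4 - 42*k^3 + 61*k^2 - 28*k + 4)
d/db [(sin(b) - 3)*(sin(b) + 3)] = sin(2*b)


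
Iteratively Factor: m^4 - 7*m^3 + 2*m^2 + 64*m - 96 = (m - 2)*(m^3 - 5*m^2 - 8*m + 48) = (m - 4)*(m - 2)*(m^2 - m - 12) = (m - 4)^2*(m - 2)*(m + 3)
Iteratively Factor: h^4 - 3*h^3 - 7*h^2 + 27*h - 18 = (h - 2)*(h^3 - h^2 - 9*h + 9) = (h - 3)*(h - 2)*(h^2 + 2*h - 3) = (h - 3)*(h - 2)*(h - 1)*(h + 3)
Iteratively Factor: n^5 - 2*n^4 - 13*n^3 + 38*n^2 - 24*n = (n)*(n^4 - 2*n^3 - 13*n^2 + 38*n - 24) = n*(n - 2)*(n^3 - 13*n + 12) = n*(n - 3)*(n - 2)*(n^2 + 3*n - 4) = n*(n - 3)*(n - 2)*(n - 1)*(n + 4)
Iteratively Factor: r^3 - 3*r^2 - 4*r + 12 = (r - 3)*(r^2 - 4) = (r - 3)*(r - 2)*(r + 2)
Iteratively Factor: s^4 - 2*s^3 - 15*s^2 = (s)*(s^3 - 2*s^2 - 15*s) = s*(s - 5)*(s^2 + 3*s) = s^2*(s - 5)*(s + 3)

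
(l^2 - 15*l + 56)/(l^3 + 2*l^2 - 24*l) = (l^2 - 15*l + 56)/(l*(l^2 + 2*l - 24))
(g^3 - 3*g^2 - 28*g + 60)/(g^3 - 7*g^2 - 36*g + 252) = (g^2 + 3*g - 10)/(g^2 - g - 42)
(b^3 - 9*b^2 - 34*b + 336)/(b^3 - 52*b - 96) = (b - 7)/(b + 2)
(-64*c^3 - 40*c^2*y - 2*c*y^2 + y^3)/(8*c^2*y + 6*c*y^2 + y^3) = (-8*c + y)/y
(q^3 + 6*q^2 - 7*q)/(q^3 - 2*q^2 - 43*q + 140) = q*(q - 1)/(q^2 - 9*q + 20)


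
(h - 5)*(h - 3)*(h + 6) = h^3 - 2*h^2 - 33*h + 90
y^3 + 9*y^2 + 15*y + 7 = (y + 1)^2*(y + 7)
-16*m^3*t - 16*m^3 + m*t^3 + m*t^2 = (-4*m + t)*(4*m + t)*(m*t + m)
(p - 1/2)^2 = p^2 - p + 1/4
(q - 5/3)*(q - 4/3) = q^2 - 3*q + 20/9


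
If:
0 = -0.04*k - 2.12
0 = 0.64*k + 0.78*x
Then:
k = -53.00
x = 43.49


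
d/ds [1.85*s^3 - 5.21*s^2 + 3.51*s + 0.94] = 5.55*s^2 - 10.42*s + 3.51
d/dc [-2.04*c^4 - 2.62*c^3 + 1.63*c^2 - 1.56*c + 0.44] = -8.16*c^3 - 7.86*c^2 + 3.26*c - 1.56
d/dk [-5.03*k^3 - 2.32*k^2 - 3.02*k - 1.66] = -15.09*k^2 - 4.64*k - 3.02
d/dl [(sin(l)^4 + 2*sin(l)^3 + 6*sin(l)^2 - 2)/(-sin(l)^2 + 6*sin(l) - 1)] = 2*(-sin(l)^5 + 8*sin(l)^4 + 10*sin(l)^3 + 15*sin(l)^2 - 8*sin(l) + 6)*cos(l)/(sin(l)^2 - 6*sin(l) + 1)^2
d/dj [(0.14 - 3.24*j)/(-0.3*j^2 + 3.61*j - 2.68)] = (-0.972*j^2 + 0.0839999999999996*j + 8.1778)/(0.09*j^4 - 2.166*j^3 + 14.6401*j^2 - 19.3496*j + 7.1824)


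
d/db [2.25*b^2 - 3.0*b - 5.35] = 4.5*b - 3.0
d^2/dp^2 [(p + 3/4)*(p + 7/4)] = 2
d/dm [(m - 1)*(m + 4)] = 2*m + 3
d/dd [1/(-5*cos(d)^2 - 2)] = -20*sin(2*d)/(5*cos(2*d) + 9)^2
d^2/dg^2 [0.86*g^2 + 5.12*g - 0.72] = 1.72000000000000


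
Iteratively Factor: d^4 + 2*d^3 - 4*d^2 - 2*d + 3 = (d + 1)*(d^3 + d^2 - 5*d + 3) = (d + 1)*(d + 3)*(d^2 - 2*d + 1) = (d - 1)*(d + 1)*(d + 3)*(d - 1)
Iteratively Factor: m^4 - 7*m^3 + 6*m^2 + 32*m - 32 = (m + 2)*(m^3 - 9*m^2 + 24*m - 16) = (m - 4)*(m + 2)*(m^2 - 5*m + 4) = (m - 4)*(m - 1)*(m + 2)*(m - 4)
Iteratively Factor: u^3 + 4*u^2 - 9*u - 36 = (u + 4)*(u^2 - 9) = (u + 3)*(u + 4)*(u - 3)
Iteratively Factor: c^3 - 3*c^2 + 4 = (c - 2)*(c^2 - c - 2) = (c - 2)^2*(c + 1)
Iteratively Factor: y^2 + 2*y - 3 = (y + 3)*(y - 1)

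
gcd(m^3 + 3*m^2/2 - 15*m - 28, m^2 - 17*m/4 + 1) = m - 4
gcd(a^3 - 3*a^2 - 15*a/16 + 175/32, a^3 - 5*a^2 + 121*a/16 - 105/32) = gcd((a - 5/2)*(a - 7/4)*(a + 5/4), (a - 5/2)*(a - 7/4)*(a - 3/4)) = a^2 - 17*a/4 + 35/8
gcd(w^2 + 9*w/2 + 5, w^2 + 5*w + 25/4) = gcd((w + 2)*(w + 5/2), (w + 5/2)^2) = w + 5/2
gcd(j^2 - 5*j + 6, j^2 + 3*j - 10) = j - 2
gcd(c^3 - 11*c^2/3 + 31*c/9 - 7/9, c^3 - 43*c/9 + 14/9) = c - 1/3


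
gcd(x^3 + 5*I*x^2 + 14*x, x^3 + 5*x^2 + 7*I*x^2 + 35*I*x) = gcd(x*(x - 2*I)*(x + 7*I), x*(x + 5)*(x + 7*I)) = x^2 + 7*I*x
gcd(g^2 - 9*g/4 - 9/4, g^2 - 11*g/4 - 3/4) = g - 3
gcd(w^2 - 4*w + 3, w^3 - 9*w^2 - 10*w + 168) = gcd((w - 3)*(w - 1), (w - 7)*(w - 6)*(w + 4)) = 1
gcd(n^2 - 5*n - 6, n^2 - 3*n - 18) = n - 6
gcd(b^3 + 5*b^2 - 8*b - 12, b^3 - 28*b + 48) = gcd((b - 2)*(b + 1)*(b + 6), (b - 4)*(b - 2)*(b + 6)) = b^2 + 4*b - 12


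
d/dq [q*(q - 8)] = 2*q - 8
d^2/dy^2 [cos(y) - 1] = -cos(y)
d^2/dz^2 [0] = 0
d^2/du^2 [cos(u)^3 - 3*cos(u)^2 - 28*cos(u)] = 109*cos(u)/4 + 6*cos(2*u) - 9*cos(3*u)/4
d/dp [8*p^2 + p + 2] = 16*p + 1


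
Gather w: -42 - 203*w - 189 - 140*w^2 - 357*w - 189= -140*w^2 - 560*w - 420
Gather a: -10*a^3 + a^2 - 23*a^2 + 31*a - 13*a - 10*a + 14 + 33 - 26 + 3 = -10*a^3 - 22*a^2 + 8*a + 24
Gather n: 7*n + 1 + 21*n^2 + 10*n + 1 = 21*n^2 + 17*n + 2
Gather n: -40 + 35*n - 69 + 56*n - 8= 91*n - 117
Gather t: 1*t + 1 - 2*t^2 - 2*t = -2*t^2 - t + 1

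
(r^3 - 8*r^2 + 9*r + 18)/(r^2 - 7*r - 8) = (r^2 - 9*r + 18)/(r - 8)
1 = 1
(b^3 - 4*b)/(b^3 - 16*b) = (b^2 - 4)/(b^2 - 16)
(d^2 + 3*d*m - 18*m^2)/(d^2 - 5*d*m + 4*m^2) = (d^2 + 3*d*m - 18*m^2)/(d^2 - 5*d*m + 4*m^2)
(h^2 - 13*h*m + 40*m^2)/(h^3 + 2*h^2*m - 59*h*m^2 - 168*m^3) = (h - 5*m)/(h^2 + 10*h*m + 21*m^2)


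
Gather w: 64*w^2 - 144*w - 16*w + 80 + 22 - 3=64*w^2 - 160*w + 99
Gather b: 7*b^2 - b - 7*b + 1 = 7*b^2 - 8*b + 1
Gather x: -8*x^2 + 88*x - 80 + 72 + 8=-8*x^2 + 88*x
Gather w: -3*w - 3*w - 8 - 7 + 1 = -6*w - 14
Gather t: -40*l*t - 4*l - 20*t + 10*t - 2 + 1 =-4*l + t*(-40*l - 10) - 1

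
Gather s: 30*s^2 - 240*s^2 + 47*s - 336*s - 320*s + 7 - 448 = -210*s^2 - 609*s - 441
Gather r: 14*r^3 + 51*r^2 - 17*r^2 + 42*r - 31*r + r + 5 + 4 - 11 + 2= 14*r^3 + 34*r^2 + 12*r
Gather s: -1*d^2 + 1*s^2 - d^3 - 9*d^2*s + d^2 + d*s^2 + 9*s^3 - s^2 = -d^3 - 9*d^2*s + d*s^2 + 9*s^3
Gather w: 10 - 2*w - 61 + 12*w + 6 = 10*w - 45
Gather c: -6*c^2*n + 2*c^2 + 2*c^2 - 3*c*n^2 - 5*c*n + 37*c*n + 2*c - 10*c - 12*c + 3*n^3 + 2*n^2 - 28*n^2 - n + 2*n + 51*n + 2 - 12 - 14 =c^2*(4 - 6*n) + c*(-3*n^2 + 32*n - 20) + 3*n^3 - 26*n^2 + 52*n - 24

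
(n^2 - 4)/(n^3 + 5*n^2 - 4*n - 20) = 1/(n + 5)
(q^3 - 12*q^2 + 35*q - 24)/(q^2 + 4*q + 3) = (q^3 - 12*q^2 + 35*q - 24)/(q^2 + 4*q + 3)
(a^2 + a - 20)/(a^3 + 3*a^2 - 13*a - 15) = (a - 4)/(a^2 - 2*a - 3)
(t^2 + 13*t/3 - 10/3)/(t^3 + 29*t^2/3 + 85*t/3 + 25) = (3*t - 2)/(3*t^2 + 14*t + 15)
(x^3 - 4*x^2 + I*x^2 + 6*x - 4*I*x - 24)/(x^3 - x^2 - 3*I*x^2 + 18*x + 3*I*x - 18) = (x^2 - 2*x*(2 + I) + 8*I)/(x^2 - x*(1 + 6*I) + 6*I)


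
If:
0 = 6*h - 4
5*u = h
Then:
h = 2/3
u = 2/15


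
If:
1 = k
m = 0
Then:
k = 1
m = 0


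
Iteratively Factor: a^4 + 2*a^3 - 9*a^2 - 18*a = (a)*(a^3 + 2*a^2 - 9*a - 18) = a*(a + 3)*(a^2 - a - 6) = a*(a + 2)*(a + 3)*(a - 3)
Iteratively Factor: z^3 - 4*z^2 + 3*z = (z - 3)*(z^2 - z) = (z - 3)*(z - 1)*(z)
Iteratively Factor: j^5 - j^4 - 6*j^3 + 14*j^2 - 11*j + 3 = (j - 1)*(j^4 - 6*j^2 + 8*j - 3) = (j - 1)*(j + 3)*(j^3 - 3*j^2 + 3*j - 1) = (j - 1)^2*(j + 3)*(j^2 - 2*j + 1) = (j - 1)^3*(j + 3)*(j - 1)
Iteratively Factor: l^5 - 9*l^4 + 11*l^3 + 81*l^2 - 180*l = (l - 4)*(l^4 - 5*l^3 - 9*l^2 + 45*l) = l*(l - 4)*(l^3 - 5*l^2 - 9*l + 45) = l*(l - 4)*(l + 3)*(l^2 - 8*l + 15) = l*(l - 5)*(l - 4)*(l + 3)*(l - 3)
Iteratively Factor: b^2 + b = (b + 1)*(b)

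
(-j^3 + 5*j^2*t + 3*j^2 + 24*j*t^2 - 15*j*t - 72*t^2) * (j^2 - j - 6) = -j^5 + 5*j^4*t + 4*j^4 + 24*j^3*t^2 - 20*j^3*t + 3*j^3 - 96*j^2*t^2 - 15*j^2*t - 18*j^2 - 72*j*t^2 + 90*j*t + 432*t^2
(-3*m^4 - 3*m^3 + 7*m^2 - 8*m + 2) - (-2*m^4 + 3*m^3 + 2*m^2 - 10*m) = -m^4 - 6*m^3 + 5*m^2 + 2*m + 2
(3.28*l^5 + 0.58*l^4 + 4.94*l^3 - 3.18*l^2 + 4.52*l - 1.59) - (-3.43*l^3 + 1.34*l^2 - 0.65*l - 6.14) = 3.28*l^5 + 0.58*l^4 + 8.37*l^3 - 4.52*l^2 + 5.17*l + 4.55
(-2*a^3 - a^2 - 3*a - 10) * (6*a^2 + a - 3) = -12*a^5 - 8*a^4 - 13*a^3 - 60*a^2 - a + 30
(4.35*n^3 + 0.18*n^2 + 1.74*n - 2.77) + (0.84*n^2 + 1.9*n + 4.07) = 4.35*n^3 + 1.02*n^2 + 3.64*n + 1.3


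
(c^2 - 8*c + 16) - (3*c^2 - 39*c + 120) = -2*c^2 + 31*c - 104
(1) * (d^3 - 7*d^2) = d^3 - 7*d^2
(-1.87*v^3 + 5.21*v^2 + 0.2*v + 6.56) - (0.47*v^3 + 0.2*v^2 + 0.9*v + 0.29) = -2.34*v^3 + 5.01*v^2 - 0.7*v + 6.27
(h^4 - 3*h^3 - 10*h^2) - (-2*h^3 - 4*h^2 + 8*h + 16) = h^4 - h^3 - 6*h^2 - 8*h - 16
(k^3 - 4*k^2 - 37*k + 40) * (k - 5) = k^4 - 9*k^3 - 17*k^2 + 225*k - 200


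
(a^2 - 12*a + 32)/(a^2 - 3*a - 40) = (a - 4)/(a + 5)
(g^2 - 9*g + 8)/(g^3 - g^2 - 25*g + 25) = (g - 8)/(g^2 - 25)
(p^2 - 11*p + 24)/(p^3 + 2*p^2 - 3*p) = (p^2 - 11*p + 24)/(p*(p^2 + 2*p - 3))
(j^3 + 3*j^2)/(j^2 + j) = j*(j + 3)/(j + 1)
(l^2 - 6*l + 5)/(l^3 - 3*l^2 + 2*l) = (l - 5)/(l*(l - 2))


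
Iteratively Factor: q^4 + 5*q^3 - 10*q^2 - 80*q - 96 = (q + 3)*(q^3 + 2*q^2 - 16*q - 32) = (q - 4)*(q + 3)*(q^2 + 6*q + 8) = (q - 4)*(q + 3)*(q + 4)*(q + 2)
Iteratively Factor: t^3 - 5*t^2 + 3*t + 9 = (t - 3)*(t^2 - 2*t - 3) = (t - 3)*(t + 1)*(t - 3)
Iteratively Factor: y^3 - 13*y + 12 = (y - 3)*(y^2 + 3*y - 4) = (y - 3)*(y - 1)*(y + 4)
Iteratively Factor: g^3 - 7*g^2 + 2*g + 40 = (g - 5)*(g^2 - 2*g - 8) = (g - 5)*(g - 4)*(g + 2)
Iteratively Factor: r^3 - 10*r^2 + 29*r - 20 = (r - 4)*(r^2 - 6*r + 5) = (r - 4)*(r - 1)*(r - 5)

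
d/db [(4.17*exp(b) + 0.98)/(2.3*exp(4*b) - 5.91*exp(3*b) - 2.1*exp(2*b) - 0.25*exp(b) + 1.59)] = (-28.773*exp(4*b) + 40.2734*exp(3*b) + 26.1324*exp(2*b) + 4.116*exp(b) + 6.8753)*exp(b)/(5.29*exp(8*b) - 27.186*exp(7*b) + 25.2681*exp(6*b) + 23.672*exp(5*b) + 14.679*exp(4*b) - 17.7438*exp(3*b) - 6.6155*exp(2*b) - 0.795*exp(b) + 2.5281)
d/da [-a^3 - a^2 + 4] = a*(-3*a - 2)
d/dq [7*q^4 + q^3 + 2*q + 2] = 28*q^3 + 3*q^2 + 2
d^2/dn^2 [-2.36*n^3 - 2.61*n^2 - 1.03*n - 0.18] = -14.16*n - 5.22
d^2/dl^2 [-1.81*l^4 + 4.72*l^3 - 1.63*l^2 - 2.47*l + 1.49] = -21.72*l^2 + 28.32*l - 3.26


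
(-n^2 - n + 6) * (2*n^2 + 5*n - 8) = -2*n^4 - 7*n^3 + 15*n^2 + 38*n - 48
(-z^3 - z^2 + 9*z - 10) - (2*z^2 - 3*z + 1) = -z^3 - 3*z^2 + 12*z - 11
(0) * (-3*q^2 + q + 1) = 0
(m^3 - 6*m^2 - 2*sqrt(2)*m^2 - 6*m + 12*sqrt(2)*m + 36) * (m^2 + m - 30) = m^5 - 5*m^4 - 2*sqrt(2)*m^4 - 42*m^3 + 10*sqrt(2)*m^3 + 72*sqrt(2)*m^2 + 210*m^2 - 360*sqrt(2)*m + 216*m - 1080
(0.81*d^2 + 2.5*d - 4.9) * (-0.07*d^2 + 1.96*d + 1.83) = -0.0567*d^4 + 1.4126*d^3 + 6.7253*d^2 - 5.029*d - 8.967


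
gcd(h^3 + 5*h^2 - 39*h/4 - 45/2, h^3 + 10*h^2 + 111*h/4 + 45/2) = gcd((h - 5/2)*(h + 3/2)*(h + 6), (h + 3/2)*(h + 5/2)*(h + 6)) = h^2 + 15*h/2 + 9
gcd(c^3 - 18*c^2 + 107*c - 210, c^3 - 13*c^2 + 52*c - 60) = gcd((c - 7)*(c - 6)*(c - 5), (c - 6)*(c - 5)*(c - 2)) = c^2 - 11*c + 30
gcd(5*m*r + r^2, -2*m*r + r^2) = r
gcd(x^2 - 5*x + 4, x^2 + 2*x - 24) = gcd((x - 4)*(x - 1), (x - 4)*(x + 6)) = x - 4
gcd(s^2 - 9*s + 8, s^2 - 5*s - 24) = s - 8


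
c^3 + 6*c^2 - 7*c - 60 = (c - 3)*(c + 4)*(c + 5)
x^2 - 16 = (x - 4)*(x + 4)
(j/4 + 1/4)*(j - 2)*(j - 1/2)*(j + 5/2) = j^4/4 + j^3/4 - 21*j^2/16 - 11*j/16 + 5/8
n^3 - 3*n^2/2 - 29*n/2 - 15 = (n - 5)*(n + 3/2)*(n + 2)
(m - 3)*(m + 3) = m^2 - 9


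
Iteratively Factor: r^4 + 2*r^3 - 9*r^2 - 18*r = (r - 3)*(r^3 + 5*r^2 + 6*r) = (r - 3)*(r + 2)*(r^2 + 3*r) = r*(r - 3)*(r + 2)*(r + 3)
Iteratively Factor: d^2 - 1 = (d + 1)*(d - 1)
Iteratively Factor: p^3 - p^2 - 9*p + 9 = (p + 3)*(p^2 - 4*p + 3) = (p - 1)*(p + 3)*(p - 3)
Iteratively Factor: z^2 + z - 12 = (z + 4)*(z - 3)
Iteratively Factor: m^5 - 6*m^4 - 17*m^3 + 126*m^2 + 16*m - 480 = (m - 3)*(m^4 - 3*m^3 - 26*m^2 + 48*m + 160) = (m - 3)*(m + 2)*(m^3 - 5*m^2 - 16*m + 80) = (m - 5)*(m - 3)*(m + 2)*(m^2 - 16) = (m - 5)*(m - 3)*(m + 2)*(m + 4)*(m - 4)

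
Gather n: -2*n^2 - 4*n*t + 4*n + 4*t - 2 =-2*n^2 + n*(4 - 4*t) + 4*t - 2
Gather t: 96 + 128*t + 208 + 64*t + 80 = 192*t + 384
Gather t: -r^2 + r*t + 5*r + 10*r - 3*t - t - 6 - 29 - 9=-r^2 + 15*r + t*(r - 4) - 44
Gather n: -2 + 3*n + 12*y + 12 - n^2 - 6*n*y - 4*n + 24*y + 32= -n^2 + n*(-6*y - 1) + 36*y + 42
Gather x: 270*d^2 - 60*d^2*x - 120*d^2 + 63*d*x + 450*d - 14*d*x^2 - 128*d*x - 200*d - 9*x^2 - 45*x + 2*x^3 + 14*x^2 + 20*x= 150*d^2 + 250*d + 2*x^3 + x^2*(5 - 14*d) + x*(-60*d^2 - 65*d - 25)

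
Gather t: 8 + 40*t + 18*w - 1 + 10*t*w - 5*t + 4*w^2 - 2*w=t*(10*w + 35) + 4*w^2 + 16*w + 7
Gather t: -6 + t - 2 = t - 8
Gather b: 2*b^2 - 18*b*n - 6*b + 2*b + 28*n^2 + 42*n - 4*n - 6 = 2*b^2 + b*(-18*n - 4) + 28*n^2 + 38*n - 6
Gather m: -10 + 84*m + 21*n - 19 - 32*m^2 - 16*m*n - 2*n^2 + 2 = -32*m^2 + m*(84 - 16*n) - 2*n^2 + 21*n - 27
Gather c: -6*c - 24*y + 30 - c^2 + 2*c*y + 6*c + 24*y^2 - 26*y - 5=-c^2 + 2*c*y + 24*y^2 - 50*y + 25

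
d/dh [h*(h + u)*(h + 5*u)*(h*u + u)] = u*(4*h^3 + 18*h^2*u + 3*h^2 + 10*h*u^2 + 12*h*u + 5*u^2)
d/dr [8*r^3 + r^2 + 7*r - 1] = 24*r^2 + 2*r + 7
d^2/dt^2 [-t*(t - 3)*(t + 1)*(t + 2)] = 14 - 12*t^2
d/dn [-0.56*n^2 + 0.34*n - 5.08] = 0.34 - 1.12*n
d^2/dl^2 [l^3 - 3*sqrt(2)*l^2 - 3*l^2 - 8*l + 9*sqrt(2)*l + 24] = 6*l - 6*sqrt(2) - 6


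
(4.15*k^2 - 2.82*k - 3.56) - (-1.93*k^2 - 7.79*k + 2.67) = 6.08*k^2 + 4.97*k - 6.23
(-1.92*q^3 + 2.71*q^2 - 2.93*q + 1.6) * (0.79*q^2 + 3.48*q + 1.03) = -1.5168*q^5 - 4.5407*q^4 + 5.1385*q^3 - 6.1411*q^2 + 2.5501*q + 1.648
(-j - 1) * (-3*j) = 3*j^2 + 3*j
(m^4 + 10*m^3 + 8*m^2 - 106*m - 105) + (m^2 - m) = m^4 + 10*m^3 + 9*m^2 - 107*m - 105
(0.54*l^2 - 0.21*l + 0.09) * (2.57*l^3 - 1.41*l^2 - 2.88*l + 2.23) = 1.3878*l^5 - 1.3011*l^4 - 1.0278*l^3 + 1.6821*l^2 - 0.7275*l + 0.2007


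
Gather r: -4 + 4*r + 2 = 4*r - 2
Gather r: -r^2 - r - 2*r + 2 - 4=-r^2 - 3*r - 2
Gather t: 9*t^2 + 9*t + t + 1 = 9*t^2 + 10*t + 1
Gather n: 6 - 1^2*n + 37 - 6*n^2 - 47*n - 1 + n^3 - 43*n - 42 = n^3 - 6*n^2 - 91*n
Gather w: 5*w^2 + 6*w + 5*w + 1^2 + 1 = 5*w^2 + 11*w + 2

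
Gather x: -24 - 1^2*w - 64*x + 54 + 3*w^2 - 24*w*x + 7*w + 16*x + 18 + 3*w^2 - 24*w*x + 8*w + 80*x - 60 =6*w^2 + 14*w + x*(32 - 48*w) - 12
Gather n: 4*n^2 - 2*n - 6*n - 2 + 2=4*n^2 - 8*n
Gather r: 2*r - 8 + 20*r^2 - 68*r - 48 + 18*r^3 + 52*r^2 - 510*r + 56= 18*r^3 + 72*r^2 - 576*r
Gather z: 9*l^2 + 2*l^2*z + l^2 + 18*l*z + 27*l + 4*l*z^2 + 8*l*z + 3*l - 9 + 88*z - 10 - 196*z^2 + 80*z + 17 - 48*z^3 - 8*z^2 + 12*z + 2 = 10*l^2 + 30*l - 48*z^3 + z^2*(4*l - 204) + z*(2*l^2 + 26*l + 180)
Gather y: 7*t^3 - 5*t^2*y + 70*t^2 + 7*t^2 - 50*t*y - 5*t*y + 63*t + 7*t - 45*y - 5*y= 7*t^3 + 77*t^2 + 70*t + y*(-5*t^2 - 55*t - 50)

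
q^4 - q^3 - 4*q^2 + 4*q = q*(q - 2)*(q - 1)*(q + 2)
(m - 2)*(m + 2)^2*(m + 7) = m^4 + 9*m^3 + 10*m^2 - 36*m - 56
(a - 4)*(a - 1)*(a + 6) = a^3 + a^2 - 26*a + 24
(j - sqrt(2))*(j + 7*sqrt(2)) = j^2 + 6*sqrt(2)*j - 14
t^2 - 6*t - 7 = (t - 7)*(t + 1)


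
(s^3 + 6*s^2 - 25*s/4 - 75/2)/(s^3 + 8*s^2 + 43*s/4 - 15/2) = (2*s - 5)/(2*s - 1)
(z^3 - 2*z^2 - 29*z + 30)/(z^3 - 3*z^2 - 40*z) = (z^2 - 7*z + 6)/(z*(z - 8))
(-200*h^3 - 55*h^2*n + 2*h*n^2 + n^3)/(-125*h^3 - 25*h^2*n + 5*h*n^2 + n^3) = (8*h - n)/(5*h - n)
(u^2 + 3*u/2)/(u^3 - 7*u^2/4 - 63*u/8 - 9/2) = 4*u/(4*u^2 - 13*u - 12)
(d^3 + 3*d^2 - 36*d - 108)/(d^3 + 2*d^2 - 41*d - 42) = (d^2 + 9*d + 18)/(d^2 + 8*d + 7)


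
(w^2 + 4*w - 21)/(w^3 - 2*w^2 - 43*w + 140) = (w - 3)/(w^2 - 9*w + 20)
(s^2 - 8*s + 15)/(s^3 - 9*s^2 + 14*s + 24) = (s^2 - 8*s + 15)/(s^3 - 9*s^2 + 14*s + 24)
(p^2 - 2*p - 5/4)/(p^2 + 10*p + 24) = (p^2 - 2*p - 5/4)/(p^2 + 10*p + 24)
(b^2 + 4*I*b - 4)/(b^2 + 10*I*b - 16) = (b + 2*I)/(b + 8*I)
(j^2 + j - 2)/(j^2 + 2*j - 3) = (j + 2)/(j + 3)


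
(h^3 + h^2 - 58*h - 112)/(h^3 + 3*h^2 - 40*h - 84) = (h - 8)/(h - 6)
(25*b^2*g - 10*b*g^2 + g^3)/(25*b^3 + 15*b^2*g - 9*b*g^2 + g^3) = g/(b + g)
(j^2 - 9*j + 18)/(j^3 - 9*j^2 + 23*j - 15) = (j - 6)/(j^2 - 6*j + 5)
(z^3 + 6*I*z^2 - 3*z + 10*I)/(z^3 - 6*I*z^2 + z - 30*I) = (z^2 + 4*I*z + 5)/(z^2 - 8*I*z - 15)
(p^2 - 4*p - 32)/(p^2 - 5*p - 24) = (p + 4)/(p + 3)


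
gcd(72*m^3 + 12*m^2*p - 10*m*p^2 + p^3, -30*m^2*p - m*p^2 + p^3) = -6*m + p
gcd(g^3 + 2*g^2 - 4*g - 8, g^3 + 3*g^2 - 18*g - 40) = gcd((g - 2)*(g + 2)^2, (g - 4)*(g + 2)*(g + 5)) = g + 2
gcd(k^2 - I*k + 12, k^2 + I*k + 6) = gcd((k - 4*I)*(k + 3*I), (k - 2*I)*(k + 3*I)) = k + 3*I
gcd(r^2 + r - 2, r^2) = 1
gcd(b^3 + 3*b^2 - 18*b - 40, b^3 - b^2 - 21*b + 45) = b + 5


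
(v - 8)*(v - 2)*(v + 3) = v^3 - 7*v^2 - 14*v + 48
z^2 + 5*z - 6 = (z - 1)*(z + 6)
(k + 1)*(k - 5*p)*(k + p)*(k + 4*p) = k^4 + k^3 - 21*k^2*p^2 - 20*k*p^3 - 21*k*p^2 - 20*p^3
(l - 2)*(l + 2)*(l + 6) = l^3 + 6*l^2 - 4*l - 24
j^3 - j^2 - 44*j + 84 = (j - 6)*(j - 2)*(j + 7)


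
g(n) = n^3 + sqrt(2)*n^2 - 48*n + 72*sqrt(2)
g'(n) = 3*n^2 + 2*sqrt(2)*n - 48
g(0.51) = 77.84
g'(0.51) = -45.78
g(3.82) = -5.16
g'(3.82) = 6.58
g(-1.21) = 160.20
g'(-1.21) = -47.03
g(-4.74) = 254.62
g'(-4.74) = 6.00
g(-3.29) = 239.44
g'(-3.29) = -24.83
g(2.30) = 11.07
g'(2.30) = -25.62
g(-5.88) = 229.66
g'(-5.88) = 39.09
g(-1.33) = 165.81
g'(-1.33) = -46.46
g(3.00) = -2.45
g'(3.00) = -12.51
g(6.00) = 80.74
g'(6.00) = 76.97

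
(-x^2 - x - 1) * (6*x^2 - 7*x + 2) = -6*x^4 + x^3 - x^2 + 5*x - 2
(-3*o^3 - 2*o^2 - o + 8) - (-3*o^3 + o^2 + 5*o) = -3*o^2 - 6*o + 8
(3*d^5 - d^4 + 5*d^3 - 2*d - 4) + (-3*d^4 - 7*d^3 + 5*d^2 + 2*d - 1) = 3*d^5 - 4*d^4 - 2*d^3 + 5*d^2 - 5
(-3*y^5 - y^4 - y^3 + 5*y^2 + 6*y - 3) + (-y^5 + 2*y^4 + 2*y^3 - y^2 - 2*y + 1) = -4*y^5 + y^4 + y^3 + 4*y^2 + 4*y - 2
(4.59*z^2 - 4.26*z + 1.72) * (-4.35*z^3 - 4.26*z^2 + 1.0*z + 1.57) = -19.9665*z^5 - 1.0224*z^4 + 15.2556*z^3 - 4.3809*z^2 - 4.9682*z + 2.7004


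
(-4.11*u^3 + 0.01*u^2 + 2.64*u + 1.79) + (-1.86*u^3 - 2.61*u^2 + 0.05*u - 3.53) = -5.97*u^3 - 2.6*u^2 + 2.69*u - 1.74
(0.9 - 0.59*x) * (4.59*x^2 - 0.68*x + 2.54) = -2.7081*x^3 + 4.5322*x^2 - 2.1106*x + 2.286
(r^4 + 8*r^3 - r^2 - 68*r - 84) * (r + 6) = r^5 + 14*r^4 + 47*r^3 - 74*r^2 - 492*r - 504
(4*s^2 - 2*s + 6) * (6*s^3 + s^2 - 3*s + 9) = 24*s^5 - 8*s^4 + 22*s^3 + 48*s^2 - 36*s + 54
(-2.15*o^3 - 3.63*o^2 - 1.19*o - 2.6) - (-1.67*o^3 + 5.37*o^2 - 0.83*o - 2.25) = -0.48*o^3 - 9.0*o^2 - 0.36*o - 0.35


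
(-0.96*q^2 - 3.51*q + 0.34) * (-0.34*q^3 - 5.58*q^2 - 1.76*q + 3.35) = 0.3264*q^5 + 6.5502*q^4 + 21.1598*q^3 + 1.0644*q^2 - 12.3569*q + 1.139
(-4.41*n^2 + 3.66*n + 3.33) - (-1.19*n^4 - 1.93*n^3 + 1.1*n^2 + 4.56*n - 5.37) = 1.19*n^4 + 1.93*n^3 - 5.51*n^2 - 0.899999999999999*n + 8.7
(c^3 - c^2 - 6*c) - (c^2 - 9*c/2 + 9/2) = c^3 - 2*c^2 - 3*c/2 - 9/2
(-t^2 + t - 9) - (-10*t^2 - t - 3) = 9*t^2 + 2*t - 6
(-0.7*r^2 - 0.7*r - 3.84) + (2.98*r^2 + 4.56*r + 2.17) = 2.28*r^2 + 3.86*r - 1.67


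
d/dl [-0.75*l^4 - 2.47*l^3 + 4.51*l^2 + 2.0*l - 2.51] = -3.0*l^3 - 7.41*l^2 + 9.02*l + 2.0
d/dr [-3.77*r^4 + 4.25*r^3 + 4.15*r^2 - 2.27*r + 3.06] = -15.08*r^3 + 12.75*r^2 + 8.3*r - 2.27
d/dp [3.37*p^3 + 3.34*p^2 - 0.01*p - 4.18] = 10.11*p^2 + 6.68*p - 0.01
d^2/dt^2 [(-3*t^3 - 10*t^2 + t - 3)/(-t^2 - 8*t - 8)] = 2*(87*t^3 + 345*t^2 + 672*t + 872)/(t^6 + 24*t^5 + 216*t^4 + 896*t^3 + 1728*t^2 + 1536*t + 512)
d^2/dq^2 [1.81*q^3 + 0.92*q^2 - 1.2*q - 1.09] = 10.86*q + 1.84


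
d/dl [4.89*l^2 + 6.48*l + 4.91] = 9.78*l + 6.48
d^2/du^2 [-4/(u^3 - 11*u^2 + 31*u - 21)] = 8*((3*u - 11)*(u^3 - 11*u^2 + 31*u - 21) - (3*u^2 - 22*u + 31)^2)/(u^3 - 11*u^2 + 31*u - 21)^3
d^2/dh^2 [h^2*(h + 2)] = 6*h + 4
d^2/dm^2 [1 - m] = 0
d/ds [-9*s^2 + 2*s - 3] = 2 - 18*s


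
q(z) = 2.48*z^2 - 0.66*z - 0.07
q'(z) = 4.96*z - 0.66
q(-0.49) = 0.85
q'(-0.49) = -3.09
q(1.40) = 3.87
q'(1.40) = 6.28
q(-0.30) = 0.35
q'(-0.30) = -2.15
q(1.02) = 1.84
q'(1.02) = 4.40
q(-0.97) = 2.90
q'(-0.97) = -5.47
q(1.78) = 6.61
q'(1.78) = 8.17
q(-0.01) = -0.06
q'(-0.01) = -0.71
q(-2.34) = 15.05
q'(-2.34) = -12.27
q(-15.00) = 567.83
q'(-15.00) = -75.06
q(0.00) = -0.07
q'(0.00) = -0.66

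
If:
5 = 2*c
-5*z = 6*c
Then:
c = 5/2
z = -3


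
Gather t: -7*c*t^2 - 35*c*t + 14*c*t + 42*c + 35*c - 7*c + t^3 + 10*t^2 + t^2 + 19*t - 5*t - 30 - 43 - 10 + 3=70*c + t^3 + t^2*(11 - 7*c) + t*(14 - 21*c) - 80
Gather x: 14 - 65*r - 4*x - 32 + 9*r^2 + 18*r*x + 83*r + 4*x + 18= 9*r^2 + 18*r*x + 18*r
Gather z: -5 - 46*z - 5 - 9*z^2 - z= -9*z^2 - 47*z - 10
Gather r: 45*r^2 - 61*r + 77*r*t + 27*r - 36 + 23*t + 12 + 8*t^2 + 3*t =45*r^2 + r*(77*t - 34) + 8*t^2 + 26*t - 24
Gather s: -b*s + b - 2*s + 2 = b + s*(-b - 2) + 2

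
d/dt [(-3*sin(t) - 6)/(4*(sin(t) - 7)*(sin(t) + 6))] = 3*(sin(t)^2 + 4*sin(t) + 40)*cos(t)/(4*(sin(t) - 7)^2*(sin(t) + 6)^2)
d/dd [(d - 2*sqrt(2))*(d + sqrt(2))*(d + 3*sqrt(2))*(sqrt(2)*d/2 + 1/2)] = 2*sqrt(2)*d^3 + 15*d^2/2 - 8*sqrt(2)*d - 17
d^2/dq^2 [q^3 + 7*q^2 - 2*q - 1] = 6*q + 14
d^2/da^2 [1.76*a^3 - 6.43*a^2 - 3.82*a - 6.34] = 10.56*a - 12.86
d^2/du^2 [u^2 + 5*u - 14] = 2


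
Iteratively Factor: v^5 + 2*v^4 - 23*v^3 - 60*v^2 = (v - 5)*(v^4 + 7*v^3 + 12*v^2) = (v - 5)*(v + 4)*(v^3 + 3*v^2) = (v - 5)*(v + 3)*(v + 4)*(v^2) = v*(v - 5)*(v + 3)*(v + 4)*(v)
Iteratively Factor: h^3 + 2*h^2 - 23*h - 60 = (h + 4)*(h^2 - 2*h - 15) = (h + 3)*(h + 4)*(h - 5)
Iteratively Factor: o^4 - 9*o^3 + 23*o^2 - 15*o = (o - 1)*(o^3 - 8*o^2 + 15*o) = (o - 5)*(o - 1)*(o^2 - 3*o) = o*(o - 5)*(o - 1)*(o - 3)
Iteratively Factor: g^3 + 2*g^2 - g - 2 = (g - 1)*(g^2 + 3*g + 2) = (g - 1)*(g + 1)*(g + 2)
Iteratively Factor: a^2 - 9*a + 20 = (a - 5)*(a - 4)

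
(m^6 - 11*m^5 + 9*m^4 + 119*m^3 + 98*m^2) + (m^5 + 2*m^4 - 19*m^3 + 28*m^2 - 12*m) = m^6 - 10*m^5 + 11*m^4 + 100*m^3 + 126*m^2 - 12*m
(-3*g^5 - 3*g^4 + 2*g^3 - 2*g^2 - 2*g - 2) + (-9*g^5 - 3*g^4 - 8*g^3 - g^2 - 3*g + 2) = -12*g^5 - 6*g^4 - 6*g^3 - 3*g^2 - 5*g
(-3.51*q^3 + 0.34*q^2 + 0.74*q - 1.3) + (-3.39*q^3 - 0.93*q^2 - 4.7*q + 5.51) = -6.9*q^3 - 0.59*q^2 - 3.96*q + 4.21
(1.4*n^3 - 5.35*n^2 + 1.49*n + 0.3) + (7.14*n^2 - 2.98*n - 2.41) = 1.4*n^3 + 1.79*n^2 - 1.49*n - 2.11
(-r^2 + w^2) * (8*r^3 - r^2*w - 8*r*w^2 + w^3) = -8*r^5 + r^4*w + 16*r^3*w^2 - 2*r^2*w^3 - 8*r*w^4 + w^5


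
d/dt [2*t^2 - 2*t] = 4*t - 2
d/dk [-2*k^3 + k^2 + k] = -6*k^2 + 2*k + 1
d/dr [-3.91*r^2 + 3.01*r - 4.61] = 3.01 - 7.82*r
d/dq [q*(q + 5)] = 2*q + 5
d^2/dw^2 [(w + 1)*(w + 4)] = 2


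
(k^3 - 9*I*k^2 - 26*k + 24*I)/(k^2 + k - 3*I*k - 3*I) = (k^2 - 6*I*k - 8)/(k + 1)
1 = 1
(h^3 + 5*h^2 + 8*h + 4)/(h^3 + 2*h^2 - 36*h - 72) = (h^2 + 3*h + 2)/(h^2 - 36)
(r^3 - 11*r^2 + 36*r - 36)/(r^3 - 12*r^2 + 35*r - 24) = (r^2 - 8*r + 12)/(r^2 - 9*r + 8)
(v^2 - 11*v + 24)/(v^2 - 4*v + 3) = (v - 8)/(v - 1)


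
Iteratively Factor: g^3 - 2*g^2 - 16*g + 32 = (g - 2)*(g^2 - 16) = (g - 4)*(g - 2)*(g + 4)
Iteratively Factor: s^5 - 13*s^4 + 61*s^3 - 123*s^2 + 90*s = (s - 2)*(s^4 - 11*s^3 + 39*s^2 - 45*s) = (s - 5)*(s - 2)*(s^3 - 6*s^2 + 9*s) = (s - 5)*(s - 3)*(s - 2)*(s^2 - 3*s) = (s - 5)*(s - 3)^2*(s - 2)*(s)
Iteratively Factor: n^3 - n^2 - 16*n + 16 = (n - 1)*(n^2 - 16) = (n - 1)*(n + 4)*(n - 4)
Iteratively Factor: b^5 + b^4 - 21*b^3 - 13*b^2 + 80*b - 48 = (b - 1)*(b^4 + 2*b^3 - 19*b^2 - 32*b + 48) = (b - 1)*(b + 4)*(b^3 - 2*b^2 - 11*b + 12) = (b - 1)*(b + 3)*(b + 4)*(b^2 - 5*b + 4) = (b - 1)^2*(b + 3)*(b + 4)*(b - 4)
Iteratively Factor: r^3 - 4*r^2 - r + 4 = (r - 1)*(r^2 - 3*r - 4) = (r - 4)*(r - 1)*(r + 1)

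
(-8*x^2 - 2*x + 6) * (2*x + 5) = -16*x^3 - 44*x^2 + 2*x + 30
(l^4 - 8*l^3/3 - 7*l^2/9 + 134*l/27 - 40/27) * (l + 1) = l^5 - 5*l^4/3 - 31*l^3/9 + 113*l^2/27 + 94*l/27 - 40/27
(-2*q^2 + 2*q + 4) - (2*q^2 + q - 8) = -4*q^2 + q + 12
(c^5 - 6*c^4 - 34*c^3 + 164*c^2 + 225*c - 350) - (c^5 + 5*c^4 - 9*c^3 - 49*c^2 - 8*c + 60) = -11*c^4 - 25*c^3 + 213*c^2 + 233*c - 410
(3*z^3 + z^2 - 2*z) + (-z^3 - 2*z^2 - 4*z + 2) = 2*z^3 - z^2 - 6*z + 2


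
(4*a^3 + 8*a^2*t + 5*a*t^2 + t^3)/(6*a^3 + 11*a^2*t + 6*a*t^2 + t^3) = (2*a + t)/(3*a + t)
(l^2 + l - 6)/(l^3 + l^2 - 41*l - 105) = (l - 2)/(l^2 - 2*l - 35)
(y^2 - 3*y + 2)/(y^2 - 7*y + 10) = (y - 1)/(y - 5)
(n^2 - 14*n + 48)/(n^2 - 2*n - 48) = (n - 6)/(n + 6)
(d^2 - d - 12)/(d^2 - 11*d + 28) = (d + 3)/(d - 7)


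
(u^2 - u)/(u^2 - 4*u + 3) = u/(u - 3)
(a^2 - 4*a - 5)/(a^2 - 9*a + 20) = (a + 1)/(a - 4)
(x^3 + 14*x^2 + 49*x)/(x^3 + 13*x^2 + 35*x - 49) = x/(x - 1)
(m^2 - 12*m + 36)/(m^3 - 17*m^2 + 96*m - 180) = 1/(m - 5)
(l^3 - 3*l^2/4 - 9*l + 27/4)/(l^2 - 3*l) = l + 9/4 - 9/(4*l)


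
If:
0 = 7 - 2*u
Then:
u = 7/2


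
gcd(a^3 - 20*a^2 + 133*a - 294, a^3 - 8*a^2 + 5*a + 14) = a - 7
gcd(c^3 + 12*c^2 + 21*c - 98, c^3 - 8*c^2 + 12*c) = c - 2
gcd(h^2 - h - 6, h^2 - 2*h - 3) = h - 3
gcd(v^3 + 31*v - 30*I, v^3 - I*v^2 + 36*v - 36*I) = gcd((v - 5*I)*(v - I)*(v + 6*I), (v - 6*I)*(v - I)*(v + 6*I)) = v^2 + 5*I*v + 6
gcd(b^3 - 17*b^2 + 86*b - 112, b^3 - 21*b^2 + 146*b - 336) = b^2 - 15*b + 56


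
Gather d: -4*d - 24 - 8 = -4*d - 32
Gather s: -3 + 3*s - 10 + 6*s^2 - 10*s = 6*s^2 - 7*s - 13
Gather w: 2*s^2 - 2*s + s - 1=2*s^2 - s - 1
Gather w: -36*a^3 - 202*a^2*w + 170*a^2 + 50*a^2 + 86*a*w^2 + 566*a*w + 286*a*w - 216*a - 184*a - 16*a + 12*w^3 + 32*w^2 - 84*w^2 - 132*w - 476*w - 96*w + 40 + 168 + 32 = -36*a^3 + 220*a^2 - 416*a + 12*w^3 + w^2*(86*a - 52) + w*(-202*a^2 + 852*a - 704) + 240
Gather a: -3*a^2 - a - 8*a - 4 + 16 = -3*a^2 - 9*a + 12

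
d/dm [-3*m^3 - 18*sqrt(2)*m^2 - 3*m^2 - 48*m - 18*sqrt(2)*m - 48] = -9*m^2 - 36*sqrt(2)*m - 6*m - 48 - 18*sqrt(2)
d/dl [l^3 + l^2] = l*(3*l + 2)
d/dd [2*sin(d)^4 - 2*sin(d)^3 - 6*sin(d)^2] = 2*(4*sin(d)^2 - 3*sin(d) - 6)*sin(d)*cos(d)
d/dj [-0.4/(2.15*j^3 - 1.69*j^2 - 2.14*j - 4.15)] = (2.58*j^2 - 1.352*j - 0.856)/(-2.15*j^3 + 1.69*j^2 + 2.14*j + 4.15)^2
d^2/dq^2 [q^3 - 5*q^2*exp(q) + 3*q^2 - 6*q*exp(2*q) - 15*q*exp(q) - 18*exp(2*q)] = -5*q^2*exp(q) - 24*q*exp(2*q) - 35*q*exp(q) + 6*q - 96*exp(2*q) - 40*exp(q) + 6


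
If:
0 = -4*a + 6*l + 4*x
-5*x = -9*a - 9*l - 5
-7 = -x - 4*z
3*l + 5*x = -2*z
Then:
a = -6/7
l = -2/21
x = -5/7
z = 27/14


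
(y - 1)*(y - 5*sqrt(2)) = y^2 - 5*sqrt(2)*y - y + 5*sqrt(2)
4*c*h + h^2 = h*(4*c + h)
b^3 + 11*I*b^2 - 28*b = b*(b + 4*I)*(b + 7*I)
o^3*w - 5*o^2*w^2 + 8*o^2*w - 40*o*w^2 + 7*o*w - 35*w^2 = (o + 7)*(o - 5*w)*(o*w + w)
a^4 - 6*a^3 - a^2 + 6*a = a*(a - 6)*(a - 1)*(a + 1)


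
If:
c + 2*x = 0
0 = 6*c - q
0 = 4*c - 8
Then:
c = 2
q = 12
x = -1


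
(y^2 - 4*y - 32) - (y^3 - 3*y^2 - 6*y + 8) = -y^3 + 4*y^2 + 2*y - 40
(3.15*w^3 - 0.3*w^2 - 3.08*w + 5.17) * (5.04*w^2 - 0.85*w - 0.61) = 15.876*w^5 - 4.1895*w^4 - 17.1897*w^3 + 28.8578*w^2 - 2.5157*w - 3.1537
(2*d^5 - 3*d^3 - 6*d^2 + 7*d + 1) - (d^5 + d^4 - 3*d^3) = d^5 - d^4 - 6*d^2 + 7*d + 1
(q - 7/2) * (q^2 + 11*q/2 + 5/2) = q^3 + 2*q^2 - 67*q/4 - 35/4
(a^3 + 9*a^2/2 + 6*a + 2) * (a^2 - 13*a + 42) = a^5 - 17*a^4/2 - 21*a^3/2 + 113*a^2 + 226*a + 84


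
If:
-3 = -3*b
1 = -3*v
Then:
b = 1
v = -1/3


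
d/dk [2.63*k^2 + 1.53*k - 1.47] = 5.26*k + 1.53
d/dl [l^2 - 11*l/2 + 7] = 2*l - 11/2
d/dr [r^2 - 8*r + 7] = 2*r - 8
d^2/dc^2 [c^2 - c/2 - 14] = 2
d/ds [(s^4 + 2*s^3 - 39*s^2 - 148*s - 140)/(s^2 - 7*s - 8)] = (2*s^5 - 19*s^4 - 60*s^3 + 373*s^2 + 904*s + 204)/(s^4 - 14*s^3 + 33*s^2 + 112*s + 64)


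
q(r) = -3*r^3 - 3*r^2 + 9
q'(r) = -9*r^2 - 6*r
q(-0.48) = 8.64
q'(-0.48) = 0.81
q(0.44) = 8.16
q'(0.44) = -4.38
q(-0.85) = 8.67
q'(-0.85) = -1.40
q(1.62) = -11.63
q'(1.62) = -33.34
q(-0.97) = 8.92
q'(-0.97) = -2.65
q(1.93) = -23.74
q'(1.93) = -45.10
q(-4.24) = 183.74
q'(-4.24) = -136.36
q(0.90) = 4.38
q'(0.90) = -12.69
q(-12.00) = 4761.00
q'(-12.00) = -1224.00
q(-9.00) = 1953.00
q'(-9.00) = -675.00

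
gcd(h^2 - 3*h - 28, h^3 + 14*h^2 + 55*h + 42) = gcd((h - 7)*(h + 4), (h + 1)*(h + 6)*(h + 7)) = 1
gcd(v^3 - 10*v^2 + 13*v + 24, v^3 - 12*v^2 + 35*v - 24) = v^2 - 11*v + 24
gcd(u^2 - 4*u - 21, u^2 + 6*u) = 1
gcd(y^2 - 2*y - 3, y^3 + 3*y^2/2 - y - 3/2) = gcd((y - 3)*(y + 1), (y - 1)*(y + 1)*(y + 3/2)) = y + 1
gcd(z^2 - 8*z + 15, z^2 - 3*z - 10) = z - 5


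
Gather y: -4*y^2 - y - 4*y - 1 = -4*y^2 - 5*y - 1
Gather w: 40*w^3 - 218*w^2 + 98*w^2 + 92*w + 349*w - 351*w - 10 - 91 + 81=40*w^3 - 120*w^2 + 90*w - 20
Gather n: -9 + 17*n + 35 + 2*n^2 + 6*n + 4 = 2*n^2 + 23*n + 30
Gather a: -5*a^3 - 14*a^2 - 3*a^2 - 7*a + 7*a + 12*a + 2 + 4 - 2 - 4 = -5*a^3 - 17*a^2 + 12*a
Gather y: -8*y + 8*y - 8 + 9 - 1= 0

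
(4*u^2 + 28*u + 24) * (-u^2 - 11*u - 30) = -4*u^4 - 72*u^3 - 452*u^2 - 1104*u - 720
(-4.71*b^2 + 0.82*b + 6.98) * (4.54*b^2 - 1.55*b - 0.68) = -21.3834*b^4 + 11.0233*b^3 + 33.621*b^2 - 11.3766*b - 4.7464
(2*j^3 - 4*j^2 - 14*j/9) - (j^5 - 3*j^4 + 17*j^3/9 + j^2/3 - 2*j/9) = -j^5 + 3*j^4 + j^3/9 - 13*j^2/3 - 4*j/3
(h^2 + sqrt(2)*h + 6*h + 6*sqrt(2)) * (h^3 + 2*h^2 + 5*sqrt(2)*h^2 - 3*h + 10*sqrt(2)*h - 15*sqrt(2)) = h^5 + 8*h^4 + 6*sqrt(2)*h^4 + 19*h^3 + 48*sqrt(2)*h^3 + 62*h^2 + 54*sqrt(2)*h^2 - 108*sqrt(2)*h + 90*h - 180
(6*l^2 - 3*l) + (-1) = 6*l^2 - 3*l - 1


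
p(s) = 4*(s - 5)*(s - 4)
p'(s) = 8*s - 36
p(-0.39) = 94.65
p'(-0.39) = -39.12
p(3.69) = 1.62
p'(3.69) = -6.48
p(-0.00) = 80.00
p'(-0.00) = -36.00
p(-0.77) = 110.09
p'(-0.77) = -42.16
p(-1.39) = 137.77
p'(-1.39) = -47.12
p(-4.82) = 346.45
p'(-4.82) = -74.56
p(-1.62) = 148.82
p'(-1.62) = -48.96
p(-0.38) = 94.26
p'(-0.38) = -39.04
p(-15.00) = 1520.00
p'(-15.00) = -156.00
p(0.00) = 80.00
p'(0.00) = -36.00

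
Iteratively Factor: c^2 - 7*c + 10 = (c - 5)*(c - 2)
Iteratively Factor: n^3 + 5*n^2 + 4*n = (n)*(n^2 + 5*n + 4) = n*(n + 4)*(n + 1)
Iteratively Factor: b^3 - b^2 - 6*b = (b + 2)*(b^2 - 3*b) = b*(b + 2)*(b - 3)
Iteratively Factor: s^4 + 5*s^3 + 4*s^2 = (s)*(s^3 + 5*s^2 + 4*s) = s*(s + 4)*(s^2 + s) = s^2*(s + 4)*(s + 1)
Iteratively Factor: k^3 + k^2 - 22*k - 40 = (k + 4)*(k^2 - 3*k - 10) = (k - 5)*(k + 4)*(k + 2)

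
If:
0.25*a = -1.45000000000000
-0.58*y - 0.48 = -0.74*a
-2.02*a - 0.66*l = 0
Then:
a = -5.80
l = 17.75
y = -8.23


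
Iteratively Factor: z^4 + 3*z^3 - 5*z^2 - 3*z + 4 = (z - 1)*(z^3 + 4*z^2 - z - 4) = (z - 1)^2*(z^2 + 5*z + 4) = (z - 1)^2*(z + 1)*(z + 4)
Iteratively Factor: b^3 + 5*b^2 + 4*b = (b + 4)*(b^2 + b) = (b + 1)*(b + 4)*(b)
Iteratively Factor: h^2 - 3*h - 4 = (h - 4)*(h + 1)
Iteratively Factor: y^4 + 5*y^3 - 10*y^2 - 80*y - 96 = (y + 2)*(y^3 + 3*y^2 - 16*y - 48) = (y - 4)*(y + 2)*(y^2 + 7*y + 12) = (y - 4)*(y + 2)*(y + 3)*(y + 4)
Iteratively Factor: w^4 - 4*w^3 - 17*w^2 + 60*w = (w - 5)*(w^3 + w^2 - 12*w) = (w - 5)*(w + 4)*(w^2 - 3*w) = (w - 5)*(w - 3)*(w + 4)*(w)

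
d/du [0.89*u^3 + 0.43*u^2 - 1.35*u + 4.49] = 2.67*u^2 + 0.86*u - 1.35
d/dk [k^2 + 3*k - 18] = 2*k + 3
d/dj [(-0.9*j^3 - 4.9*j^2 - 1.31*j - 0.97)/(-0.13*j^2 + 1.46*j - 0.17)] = (0.117*j^4 - 2.628*j^3 - 6.8653*j^2 + 1.4138*j + 1.6389)/(0.0169*j^4 - 0.3796*j^3 + 2.1758*j^2 - 0.4964*j + 0.0289)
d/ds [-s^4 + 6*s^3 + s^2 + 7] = 2*s*(-2*s^2 + 9*s + 1)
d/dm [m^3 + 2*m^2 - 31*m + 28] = 3*m^2 + 4*m - 31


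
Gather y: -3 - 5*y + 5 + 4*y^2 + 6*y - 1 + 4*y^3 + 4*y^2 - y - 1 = 4*y^3 + 8*y^2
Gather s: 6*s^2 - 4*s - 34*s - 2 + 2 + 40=6*s^2 - 38*s + 40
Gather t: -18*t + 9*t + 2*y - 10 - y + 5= -9*t + y - 5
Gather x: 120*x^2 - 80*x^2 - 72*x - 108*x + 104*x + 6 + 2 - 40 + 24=40*x^2 - 76*x - 8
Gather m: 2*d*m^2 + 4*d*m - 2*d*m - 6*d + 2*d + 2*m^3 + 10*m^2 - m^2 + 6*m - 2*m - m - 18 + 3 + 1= -4*d + 2*m^3 + m^2*(2*d + 9) + m*(2*d + 3) - 14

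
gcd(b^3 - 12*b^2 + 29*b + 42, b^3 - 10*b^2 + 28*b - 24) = b - 6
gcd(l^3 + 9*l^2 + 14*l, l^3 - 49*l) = l^2 + 7*l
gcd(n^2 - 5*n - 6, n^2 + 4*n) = 1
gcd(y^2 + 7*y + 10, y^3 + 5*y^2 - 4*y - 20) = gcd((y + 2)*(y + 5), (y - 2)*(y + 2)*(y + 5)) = y^2 + 7*y + 10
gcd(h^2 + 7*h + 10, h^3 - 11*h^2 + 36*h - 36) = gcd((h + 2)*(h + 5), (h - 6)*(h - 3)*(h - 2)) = 1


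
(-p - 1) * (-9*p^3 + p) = 9*p^4 + 9*p^3 - p^2 - p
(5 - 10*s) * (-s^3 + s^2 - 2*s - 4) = 10*s^4 - 15*s^3 + 25*s^2 + 30*s - 20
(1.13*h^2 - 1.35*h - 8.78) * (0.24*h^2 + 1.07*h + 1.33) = 0.2712*h^4 + 0.8851*h^3 - 2.0488*h^2 - 11.1901*h - 11.6774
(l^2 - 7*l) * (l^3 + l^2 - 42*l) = l^5 - 6*l^4 - 49*l^3 + 294*l^2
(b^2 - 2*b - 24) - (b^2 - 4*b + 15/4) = 2*b - 111/4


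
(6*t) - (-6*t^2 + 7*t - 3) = 6*t^2 - t + 3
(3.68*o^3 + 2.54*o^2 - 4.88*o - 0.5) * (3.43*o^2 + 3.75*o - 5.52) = 12.6224*o^5 + 22.5122*o^4 - 27.527*o^3 - 34.0358*o^2 + 25.0626*o + 2.76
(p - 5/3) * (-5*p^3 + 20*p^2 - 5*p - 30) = -5*p^4 + 85*p^3/3 - 115*p^2/3 - 65*p/3 + 50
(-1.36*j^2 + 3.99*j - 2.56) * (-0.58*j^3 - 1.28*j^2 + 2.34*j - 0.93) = 0.7888*j^5 - 0.5734*j^4 - 6.8048*j^3 + 13.8782*j^2 - 9.7011*j + 2.3808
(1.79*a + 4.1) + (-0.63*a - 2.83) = 1.16*a + 1.27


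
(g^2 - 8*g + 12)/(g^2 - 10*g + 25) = (g^2 - 8*g + 12)/(g^2 - 10*g + 25)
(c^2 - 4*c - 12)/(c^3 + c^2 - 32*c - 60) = 1/(c + 5)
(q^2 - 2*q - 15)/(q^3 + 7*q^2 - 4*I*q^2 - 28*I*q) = (q^2 - 2*q - 15)/(q*(q^2 + q*(7 - 4*I) - 28*I))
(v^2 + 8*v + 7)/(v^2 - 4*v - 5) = (v + 7)/(v - 5)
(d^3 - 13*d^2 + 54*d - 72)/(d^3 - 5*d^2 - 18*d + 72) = (d - 4)/(d + 4)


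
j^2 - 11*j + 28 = (j - 7)*(j - 4)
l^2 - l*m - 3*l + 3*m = (l - 3)*(l - m)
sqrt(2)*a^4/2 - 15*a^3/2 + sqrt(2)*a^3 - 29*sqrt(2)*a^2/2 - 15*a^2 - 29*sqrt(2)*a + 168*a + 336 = (a - 8*sqrt(2))*(a - 3*sqrt(2))*(a + 7*sqrt(2)/2)*(sqrt(2)*a/2 + sqrt(2))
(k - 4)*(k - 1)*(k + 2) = k^3 - 3*k^2 - 6*k + 8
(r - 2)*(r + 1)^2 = r^3 - 3*r - 2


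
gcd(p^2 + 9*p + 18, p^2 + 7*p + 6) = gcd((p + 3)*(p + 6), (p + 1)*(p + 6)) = p + 6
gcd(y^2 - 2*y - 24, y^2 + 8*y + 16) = y + 4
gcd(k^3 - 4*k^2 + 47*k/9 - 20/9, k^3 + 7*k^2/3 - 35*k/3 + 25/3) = k^2 - 8*k/3 + 5/3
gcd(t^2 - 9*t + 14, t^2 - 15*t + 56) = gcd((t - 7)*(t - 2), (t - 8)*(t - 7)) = t - 7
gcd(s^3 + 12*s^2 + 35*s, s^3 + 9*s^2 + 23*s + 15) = s + 5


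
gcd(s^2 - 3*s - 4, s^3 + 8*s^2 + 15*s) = 1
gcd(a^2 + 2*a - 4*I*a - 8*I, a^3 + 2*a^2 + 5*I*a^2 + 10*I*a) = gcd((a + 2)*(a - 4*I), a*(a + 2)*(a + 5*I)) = a + 2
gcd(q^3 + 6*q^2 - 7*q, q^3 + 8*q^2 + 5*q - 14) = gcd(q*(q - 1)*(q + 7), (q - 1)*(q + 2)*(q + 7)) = q^2 + 6*q - 7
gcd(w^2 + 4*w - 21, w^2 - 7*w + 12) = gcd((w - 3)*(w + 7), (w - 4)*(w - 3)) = w - 3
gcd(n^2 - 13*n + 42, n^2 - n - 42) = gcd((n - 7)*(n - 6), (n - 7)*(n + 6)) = n - 7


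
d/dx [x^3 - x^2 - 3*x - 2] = 3*x^2 - 2*x - 3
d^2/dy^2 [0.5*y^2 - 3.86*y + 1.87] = 1.00000000000000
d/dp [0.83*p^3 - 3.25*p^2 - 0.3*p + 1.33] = 2.49*p^2 - 6.5*p - 0.3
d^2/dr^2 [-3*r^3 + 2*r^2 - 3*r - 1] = 4 - 18*r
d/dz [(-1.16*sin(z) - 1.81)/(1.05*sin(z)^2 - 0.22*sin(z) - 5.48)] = (1.218*sin(z)^2 + 3.801*sin(z) + 5.9586)*cos(z)/(1.1025*sin(z)^4 - 0.462*sin(z)^3 - 11.4596*sin(z)^2 + 2.4112*sin(z) + 30.0304)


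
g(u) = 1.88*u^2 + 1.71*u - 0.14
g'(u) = 3.76*u + 1.71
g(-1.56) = 1.77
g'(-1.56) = -4.16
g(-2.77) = 9.55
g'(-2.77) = -8.71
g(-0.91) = -0.14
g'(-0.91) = -1.71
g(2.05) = 11.27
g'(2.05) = 9.42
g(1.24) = 4.87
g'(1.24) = 6.37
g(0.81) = 2.48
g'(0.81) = 4.76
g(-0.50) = -0.52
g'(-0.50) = -0.17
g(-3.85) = 21.14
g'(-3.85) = -12.77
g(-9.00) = 136.75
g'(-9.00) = -32.13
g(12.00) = 291.10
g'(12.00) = 46.83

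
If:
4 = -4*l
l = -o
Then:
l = -1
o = 1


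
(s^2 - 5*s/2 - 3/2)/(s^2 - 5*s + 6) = (s + 1/2)/(s - 2)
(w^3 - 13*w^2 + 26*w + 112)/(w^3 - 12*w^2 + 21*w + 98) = (w - 8)/(w - 7)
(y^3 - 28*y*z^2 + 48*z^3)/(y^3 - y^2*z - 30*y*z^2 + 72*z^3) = (y - 2*z)/(y - 3*z)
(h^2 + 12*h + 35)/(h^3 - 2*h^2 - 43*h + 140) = (h + 5)/(h^2 - 9*h + 20)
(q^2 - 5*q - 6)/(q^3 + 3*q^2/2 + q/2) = 2*(q - 6)/(q*(2*q + 1))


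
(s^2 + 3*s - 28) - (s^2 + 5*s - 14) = -2*s - 14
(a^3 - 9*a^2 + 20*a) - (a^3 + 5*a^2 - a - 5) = -14*a^2 + 21*a + 5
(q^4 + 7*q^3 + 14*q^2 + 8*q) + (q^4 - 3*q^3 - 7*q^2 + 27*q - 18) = 2*q^4 + 4*q^3 + 7*q^2 + 35*q - 18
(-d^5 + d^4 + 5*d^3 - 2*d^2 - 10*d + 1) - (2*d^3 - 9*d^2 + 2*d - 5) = -d^5 + d^4 + 3*d^3 + 7*d^2 - 12*d + 6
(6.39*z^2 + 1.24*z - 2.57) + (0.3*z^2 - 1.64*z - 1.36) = 6.69*z^2 - 0.4*z - 3.93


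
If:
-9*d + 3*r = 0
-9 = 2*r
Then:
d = -3/2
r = -9/2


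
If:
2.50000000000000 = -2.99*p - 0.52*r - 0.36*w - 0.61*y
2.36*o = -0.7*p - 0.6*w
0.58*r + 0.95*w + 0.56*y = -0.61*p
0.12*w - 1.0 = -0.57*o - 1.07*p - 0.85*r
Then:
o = 0.195155458684944*y + 0.526843360033864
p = -0.16089468384515*y - 1.16646680829909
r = 0.153537436499842*y + 2.39198056757039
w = -0.579901006341438*y - 0.71137260645093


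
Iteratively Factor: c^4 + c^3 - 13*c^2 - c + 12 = (c - 1)*(c^3 + 2*c^2 - 11*c - 12) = (c - 3)*(c - 1)*(c^2 + 5*c + 4) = (c - 3)*(c - 1)*(c + 1)*(c + 4)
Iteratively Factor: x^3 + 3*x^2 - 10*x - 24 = (x + 2)*(x^2 + x - 12) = (x - 3)*(x + 2)*(x + 4)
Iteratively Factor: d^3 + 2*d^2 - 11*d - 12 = (d - 3)*(d^2 + 5*d + 4) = (d - 3)*(d + 4)*(d + 1)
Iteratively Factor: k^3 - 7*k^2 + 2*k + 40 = (k - 4)*(k^2 - 3*k - 10) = (k - 4)*(k + 2)*(k - 5)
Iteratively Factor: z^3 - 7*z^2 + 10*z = (z - 5)*(z^2 - 2*z) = z*(z - 5)*(z - 2)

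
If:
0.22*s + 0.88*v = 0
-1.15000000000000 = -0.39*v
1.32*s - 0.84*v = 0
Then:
No Solution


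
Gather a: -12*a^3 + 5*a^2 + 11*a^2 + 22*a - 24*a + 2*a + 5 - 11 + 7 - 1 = -12*a^3 + 16*a^2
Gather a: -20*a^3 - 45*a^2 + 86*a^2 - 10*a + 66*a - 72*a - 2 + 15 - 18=-20*a^3 + 41*a^2 - 16*a - 5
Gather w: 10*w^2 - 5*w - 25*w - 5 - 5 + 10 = 10*w^2 - 30*w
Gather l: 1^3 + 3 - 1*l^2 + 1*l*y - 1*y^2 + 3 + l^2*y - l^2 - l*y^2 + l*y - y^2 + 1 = l^2*(y - 2) + l*(-y^2 + 2*y) - 2*y^2 + 8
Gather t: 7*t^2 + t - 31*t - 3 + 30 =7*t^2 - 30*t + 27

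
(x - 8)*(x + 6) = x^2 - 2*x - 48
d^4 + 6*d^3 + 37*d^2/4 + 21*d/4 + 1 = (d + 1/2)^2*(d + 1)*(d + 4)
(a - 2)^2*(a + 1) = a^3 - 3*a^2 + 4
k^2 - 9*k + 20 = (k - 5)*(k - 4)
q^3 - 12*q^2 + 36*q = q*(q - 6)^2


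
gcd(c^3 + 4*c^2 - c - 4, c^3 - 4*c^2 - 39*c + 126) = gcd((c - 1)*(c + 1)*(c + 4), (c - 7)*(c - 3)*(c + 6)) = 1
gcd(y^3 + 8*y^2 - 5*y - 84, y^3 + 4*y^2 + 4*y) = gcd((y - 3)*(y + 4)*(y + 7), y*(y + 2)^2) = 1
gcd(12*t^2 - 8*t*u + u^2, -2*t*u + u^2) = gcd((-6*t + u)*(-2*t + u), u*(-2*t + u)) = 2*t - u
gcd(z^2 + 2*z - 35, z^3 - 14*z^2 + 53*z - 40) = z - 5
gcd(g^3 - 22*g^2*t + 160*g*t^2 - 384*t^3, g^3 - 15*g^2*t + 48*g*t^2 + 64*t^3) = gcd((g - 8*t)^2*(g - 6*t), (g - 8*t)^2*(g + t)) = g^2 - 16*g*t + 64*t^2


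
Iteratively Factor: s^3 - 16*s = (s)*(s^2 - 16) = s*(s - 4)*(s + 4)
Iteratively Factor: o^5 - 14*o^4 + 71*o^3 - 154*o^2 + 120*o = (o)*(o^4 - 14*o^3 + 71*o^2 - 154*o + 120) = o*(o - 4)*(o^3 - 10*o^2 + 31*o - 30) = o*(o - 4)*(o - 2)*(o^2 - 8*o + 15) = o*(o - 5)*(o - 4)*(o - 2)*(o - 3)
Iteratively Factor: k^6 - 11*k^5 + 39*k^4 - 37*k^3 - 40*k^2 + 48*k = (k - 3)*(k^5 - 8*k^4 + 15*k^3 + 8*k^2 - 16*k) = (k - 4)*(k - 3)*(k^4 - 4*k^3 - k^2 + 4*k) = k*(k - 4)*(k - 3)*(k^3 - 4*k^2 - k + 4) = k*(k - 4)*(k - 3)*(k + 1)*(k^2 - 5*k + 4) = k*(k - 4)*(k - 3)*(k - 1)*(k + 1)*(k - 4)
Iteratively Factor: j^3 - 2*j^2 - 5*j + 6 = (j - 3)*(j^2 + j - 2) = (j - 3)*(j + 2)*(j - 1)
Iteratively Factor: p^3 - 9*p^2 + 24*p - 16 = (p - 4)*(p^2 - 5*p + 4) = (p - 4)^2*(p - 1)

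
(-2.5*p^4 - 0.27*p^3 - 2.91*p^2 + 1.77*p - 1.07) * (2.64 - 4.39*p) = 10.975*p^5 - 5.4147*p^4 + 12.0621*p^3 - 15.4527*p^2 + 9.3701*p - 2.8248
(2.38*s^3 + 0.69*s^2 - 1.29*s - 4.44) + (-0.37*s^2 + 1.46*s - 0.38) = 2.38*s^3 + 0.32*s^2 + 0.17*s - 4.82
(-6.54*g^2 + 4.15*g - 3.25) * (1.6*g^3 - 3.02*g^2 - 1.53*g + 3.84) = -10.464*g^5 + 26.3908*g^4 - 7.7268*g^3 - 21.6481*g^2 + 20.9085*g - 12.48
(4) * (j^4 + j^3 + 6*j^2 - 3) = 4*j^4 + 4*j^3 + 24*j^2 - 12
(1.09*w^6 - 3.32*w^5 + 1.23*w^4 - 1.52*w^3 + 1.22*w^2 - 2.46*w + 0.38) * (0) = 0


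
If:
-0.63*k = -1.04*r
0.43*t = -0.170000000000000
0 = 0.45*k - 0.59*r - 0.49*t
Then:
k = -2.09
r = -1.27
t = -0.40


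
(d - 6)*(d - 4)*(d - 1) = d^3 - 11*d^2 + 34*d - 24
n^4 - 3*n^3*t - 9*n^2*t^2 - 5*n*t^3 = n*(n - 5*t)*(n + t)^2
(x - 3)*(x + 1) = x^2 - 2*x - 3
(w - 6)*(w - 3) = w^2 - 9*w + 18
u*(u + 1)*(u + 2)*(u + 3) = u^4 + 6*u^3 + 11*u^2 + 6*u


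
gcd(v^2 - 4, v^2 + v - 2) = v + 2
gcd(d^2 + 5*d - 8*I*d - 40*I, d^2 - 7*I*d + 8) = d - 8*I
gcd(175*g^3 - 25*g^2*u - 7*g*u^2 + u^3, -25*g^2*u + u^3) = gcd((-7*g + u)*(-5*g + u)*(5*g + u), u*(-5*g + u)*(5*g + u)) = -25*g^2 + u^2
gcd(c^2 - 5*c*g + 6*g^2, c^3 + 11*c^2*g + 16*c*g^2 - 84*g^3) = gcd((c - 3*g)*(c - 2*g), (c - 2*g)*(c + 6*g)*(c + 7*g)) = c - 2*g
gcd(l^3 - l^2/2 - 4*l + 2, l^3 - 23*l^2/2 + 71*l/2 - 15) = l - 1/2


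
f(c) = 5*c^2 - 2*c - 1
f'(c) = 10*c - 2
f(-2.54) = 36.34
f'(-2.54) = -27.40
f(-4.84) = 125.81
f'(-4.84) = -50.40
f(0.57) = -0.52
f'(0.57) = 3.70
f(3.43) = 50.96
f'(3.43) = 32.30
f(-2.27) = 29.30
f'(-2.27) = -24.70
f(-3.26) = 58.66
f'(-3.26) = -34.60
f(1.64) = 9.17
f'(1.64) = 14.40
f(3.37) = 49.04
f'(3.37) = 31.70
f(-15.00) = 1154.00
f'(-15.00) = -152.00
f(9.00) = 386.00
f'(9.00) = 88.00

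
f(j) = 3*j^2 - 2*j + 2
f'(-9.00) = -56.00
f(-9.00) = 263.00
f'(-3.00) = -20.00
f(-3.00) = 35.00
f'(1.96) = 9.76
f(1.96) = 9.60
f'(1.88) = 9.28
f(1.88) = 8.84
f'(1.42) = 6.52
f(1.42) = 5.21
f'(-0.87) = -7.22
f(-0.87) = 6.01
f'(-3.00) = -20.00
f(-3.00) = 35.00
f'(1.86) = 9.16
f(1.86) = 8.66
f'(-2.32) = -15.92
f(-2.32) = 22.79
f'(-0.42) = -4.52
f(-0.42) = 3.37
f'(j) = 6*j - 2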